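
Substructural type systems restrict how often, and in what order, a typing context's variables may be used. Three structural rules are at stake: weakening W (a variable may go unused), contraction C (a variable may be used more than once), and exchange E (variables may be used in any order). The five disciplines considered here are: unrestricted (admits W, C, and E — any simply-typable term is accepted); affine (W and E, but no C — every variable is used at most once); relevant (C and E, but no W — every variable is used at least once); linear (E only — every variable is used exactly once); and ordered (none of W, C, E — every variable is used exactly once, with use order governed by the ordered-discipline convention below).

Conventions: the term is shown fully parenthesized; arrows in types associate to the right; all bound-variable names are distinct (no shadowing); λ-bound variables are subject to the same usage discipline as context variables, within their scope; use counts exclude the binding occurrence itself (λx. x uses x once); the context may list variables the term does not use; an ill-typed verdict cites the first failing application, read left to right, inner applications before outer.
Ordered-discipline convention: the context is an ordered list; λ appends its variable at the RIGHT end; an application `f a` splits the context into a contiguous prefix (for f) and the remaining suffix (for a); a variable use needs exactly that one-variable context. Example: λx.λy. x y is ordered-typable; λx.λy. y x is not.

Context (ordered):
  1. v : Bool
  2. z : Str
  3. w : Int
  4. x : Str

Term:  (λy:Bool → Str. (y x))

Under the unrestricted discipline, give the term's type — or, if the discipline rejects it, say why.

not well-typed under unrestricted — the type mismatch rejects it
use counts: v ×0; z ×0; w ×0; x ×1; y (λ-bound) ×1
uses in reading order: y, x
typing: ill-typed: an argument Str mismatches the expected Bool
all disciplines: ordered ✗ · linear ✗ · affine ✗ · relevant ✗ · unrestricted ✗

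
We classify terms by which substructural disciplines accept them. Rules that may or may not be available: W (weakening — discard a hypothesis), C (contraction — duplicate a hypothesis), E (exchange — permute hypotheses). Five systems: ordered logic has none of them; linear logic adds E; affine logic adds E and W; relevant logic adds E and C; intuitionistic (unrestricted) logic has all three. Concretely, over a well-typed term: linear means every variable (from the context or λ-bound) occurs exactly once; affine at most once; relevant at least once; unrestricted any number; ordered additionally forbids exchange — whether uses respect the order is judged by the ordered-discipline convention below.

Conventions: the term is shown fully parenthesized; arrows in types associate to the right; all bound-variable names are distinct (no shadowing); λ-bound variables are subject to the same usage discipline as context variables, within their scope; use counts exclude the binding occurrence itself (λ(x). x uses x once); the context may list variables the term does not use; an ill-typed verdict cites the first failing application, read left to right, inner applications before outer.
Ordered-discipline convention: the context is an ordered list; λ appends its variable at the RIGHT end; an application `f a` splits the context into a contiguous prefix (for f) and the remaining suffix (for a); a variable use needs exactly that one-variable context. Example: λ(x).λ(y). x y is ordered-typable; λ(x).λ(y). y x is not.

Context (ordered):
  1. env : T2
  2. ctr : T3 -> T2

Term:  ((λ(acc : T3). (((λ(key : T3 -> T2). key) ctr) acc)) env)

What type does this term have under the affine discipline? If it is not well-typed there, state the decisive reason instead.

not well-typed under affine — the type mismatch rejects it
counts: env: 1, ctr: 1, acc (λ-bound): 1, key (λ-bound): 1
order of uses: key, ctr, acc, env
typing: ill-typed: an argument T2 mismatches the expected T3
summary: ordered ✗; linear ✗; affine ✗; relevant ✗; unrestricted ✗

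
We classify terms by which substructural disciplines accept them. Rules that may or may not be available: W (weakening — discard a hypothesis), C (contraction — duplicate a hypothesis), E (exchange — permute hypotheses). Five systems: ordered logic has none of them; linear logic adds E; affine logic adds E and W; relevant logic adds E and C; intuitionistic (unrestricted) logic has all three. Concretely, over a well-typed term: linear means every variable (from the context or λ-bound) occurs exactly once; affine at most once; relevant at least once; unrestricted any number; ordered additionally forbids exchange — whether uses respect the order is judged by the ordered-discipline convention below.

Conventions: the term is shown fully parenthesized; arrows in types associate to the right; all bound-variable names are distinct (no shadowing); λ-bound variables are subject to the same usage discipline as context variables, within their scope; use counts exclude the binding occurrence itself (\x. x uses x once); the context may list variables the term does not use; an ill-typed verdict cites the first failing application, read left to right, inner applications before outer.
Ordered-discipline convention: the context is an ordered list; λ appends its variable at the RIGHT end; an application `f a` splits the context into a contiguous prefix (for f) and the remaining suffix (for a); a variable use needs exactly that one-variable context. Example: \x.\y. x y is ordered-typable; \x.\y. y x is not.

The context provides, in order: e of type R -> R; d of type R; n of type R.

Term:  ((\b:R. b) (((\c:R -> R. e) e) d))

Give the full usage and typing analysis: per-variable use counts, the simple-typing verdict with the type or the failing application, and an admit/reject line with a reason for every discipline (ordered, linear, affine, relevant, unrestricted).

counts: e=2; d=1; n=0; b (bound)=1; c (bound)=0
left-to-right use order: b, e, e, d
typing: the term checks, with type R
ordered: ✗, uses contraction: e ×2; n, c never used (weakening)
linear: ✗, uses contraction: e ×2; n, c never used (weakening)
affine: ✗, uses contraction: e ×2
relevant: ✗, n, c never used (weakening)
unrestricted: ✓, typability at R is all that's needed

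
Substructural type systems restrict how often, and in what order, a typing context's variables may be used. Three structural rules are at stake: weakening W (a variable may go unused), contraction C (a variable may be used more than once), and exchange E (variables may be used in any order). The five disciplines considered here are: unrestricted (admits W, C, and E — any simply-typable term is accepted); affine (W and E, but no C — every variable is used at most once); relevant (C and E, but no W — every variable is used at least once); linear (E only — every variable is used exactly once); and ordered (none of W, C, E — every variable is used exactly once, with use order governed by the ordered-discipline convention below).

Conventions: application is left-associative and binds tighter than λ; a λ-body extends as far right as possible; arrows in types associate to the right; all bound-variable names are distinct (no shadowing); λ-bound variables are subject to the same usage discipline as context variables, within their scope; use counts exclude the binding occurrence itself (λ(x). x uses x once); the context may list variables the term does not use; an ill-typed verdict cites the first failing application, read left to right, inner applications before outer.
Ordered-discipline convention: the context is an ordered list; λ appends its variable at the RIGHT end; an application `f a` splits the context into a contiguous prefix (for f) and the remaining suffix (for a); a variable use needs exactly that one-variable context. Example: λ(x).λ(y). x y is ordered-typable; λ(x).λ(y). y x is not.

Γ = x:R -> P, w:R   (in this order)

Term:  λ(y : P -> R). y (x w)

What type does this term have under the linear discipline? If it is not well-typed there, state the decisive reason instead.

term : (P -> R) -> R
counts: x: 1×, w: 1×, y [bound]: 1×
left-to-right use order: y, x, w
typing: well-typed — term : (P -> R) -> R
per-discipline verdicts: ordered ✗ | linear ✓ | affine ✓ | relevant ✓ | unrestricted ✓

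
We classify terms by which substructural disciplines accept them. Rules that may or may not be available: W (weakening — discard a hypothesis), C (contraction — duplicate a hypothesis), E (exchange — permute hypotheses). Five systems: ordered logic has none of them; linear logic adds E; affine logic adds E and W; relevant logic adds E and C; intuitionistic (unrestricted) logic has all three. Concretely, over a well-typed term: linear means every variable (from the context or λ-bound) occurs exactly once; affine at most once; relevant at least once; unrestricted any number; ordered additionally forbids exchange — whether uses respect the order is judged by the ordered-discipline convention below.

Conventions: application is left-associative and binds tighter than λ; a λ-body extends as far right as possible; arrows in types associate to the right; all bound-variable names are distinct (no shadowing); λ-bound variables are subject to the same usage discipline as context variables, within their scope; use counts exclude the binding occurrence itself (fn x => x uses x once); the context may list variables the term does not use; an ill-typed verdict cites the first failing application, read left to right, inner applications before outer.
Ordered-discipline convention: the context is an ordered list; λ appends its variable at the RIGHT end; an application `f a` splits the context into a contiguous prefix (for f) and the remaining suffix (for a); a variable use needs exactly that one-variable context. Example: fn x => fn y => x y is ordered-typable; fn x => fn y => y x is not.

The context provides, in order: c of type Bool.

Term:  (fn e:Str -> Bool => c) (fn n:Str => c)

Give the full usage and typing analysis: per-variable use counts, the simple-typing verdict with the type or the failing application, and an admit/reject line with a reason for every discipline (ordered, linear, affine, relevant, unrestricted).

counts: c=2, e (bound)=0, n (bound)=0
left-to-right use order: c, c
typing: well-typed — term : Bool
ordered: ✗ — repeated use of c ×2; e, n left unused
linear: ✗ — repeated use of c ×2; e, n left unused
affine: ✗ — repeated use of c ×2
relevant: ✗ — e, n left unused
unrestricted: ✓ — well-typed at Bool; no restrictions here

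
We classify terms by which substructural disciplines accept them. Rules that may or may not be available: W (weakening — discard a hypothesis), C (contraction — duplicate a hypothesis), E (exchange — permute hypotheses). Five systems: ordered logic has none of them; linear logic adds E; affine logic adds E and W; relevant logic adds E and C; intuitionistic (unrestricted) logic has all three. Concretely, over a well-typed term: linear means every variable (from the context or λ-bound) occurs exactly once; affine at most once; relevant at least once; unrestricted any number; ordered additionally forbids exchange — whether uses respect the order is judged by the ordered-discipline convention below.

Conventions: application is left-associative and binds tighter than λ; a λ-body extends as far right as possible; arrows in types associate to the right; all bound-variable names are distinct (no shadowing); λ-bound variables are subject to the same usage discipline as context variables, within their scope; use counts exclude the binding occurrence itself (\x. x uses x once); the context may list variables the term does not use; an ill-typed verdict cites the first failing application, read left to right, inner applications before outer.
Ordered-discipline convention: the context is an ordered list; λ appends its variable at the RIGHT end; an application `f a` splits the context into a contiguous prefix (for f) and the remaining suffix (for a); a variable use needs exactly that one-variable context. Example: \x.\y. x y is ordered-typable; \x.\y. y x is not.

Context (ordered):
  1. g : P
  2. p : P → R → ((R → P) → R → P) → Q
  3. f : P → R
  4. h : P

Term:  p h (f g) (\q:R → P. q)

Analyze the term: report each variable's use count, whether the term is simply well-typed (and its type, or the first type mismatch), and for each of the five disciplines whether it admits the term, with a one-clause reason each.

usage: g: 1×, p: 1×, f: 1×, h: 1×, q (bound): 1×
left-to-right use order: p, h, f, g, q
typing: well-typed at Q
ordered: ✗, needs exchange: uses follow p, h, f, g, q
linear: ✓, each of g, p, f, h, q used exactly once
affine: ✓, none of g, p, f, h, q used more than once
relevant: ✓, none of g, p, f, h, q goes unused
unrestricted: ✓, well-typed at Q; no restrictions here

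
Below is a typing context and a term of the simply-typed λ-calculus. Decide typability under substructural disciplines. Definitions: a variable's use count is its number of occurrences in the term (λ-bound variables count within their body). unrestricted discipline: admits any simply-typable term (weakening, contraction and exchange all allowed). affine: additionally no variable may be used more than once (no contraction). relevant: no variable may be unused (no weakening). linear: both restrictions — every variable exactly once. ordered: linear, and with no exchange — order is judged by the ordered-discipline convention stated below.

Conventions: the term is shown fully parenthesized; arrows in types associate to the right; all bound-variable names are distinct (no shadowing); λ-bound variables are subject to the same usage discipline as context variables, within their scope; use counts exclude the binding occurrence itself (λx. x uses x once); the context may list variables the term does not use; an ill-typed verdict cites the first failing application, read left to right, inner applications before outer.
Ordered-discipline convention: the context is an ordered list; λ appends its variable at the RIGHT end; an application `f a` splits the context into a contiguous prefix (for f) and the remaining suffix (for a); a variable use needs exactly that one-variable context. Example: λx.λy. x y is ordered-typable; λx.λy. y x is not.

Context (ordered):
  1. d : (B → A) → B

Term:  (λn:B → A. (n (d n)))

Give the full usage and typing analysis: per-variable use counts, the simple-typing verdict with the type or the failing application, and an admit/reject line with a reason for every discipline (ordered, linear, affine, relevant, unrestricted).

variable uses: d: 1, n [bound]: 2
uses in reading order: n, d, n
typing: well-typed at (B → A) → A
ordered: ✗ — n ×2 used more than once (contraction)
linear: ✗ — n ×2 used more than once (contraction)
affine: ✗ — n ×2 used more than once (contraction)
relevant: ✓ — every one of d, n appears
unrestricted: ✓ — simply typable at (B → A) → A; W, C, E all held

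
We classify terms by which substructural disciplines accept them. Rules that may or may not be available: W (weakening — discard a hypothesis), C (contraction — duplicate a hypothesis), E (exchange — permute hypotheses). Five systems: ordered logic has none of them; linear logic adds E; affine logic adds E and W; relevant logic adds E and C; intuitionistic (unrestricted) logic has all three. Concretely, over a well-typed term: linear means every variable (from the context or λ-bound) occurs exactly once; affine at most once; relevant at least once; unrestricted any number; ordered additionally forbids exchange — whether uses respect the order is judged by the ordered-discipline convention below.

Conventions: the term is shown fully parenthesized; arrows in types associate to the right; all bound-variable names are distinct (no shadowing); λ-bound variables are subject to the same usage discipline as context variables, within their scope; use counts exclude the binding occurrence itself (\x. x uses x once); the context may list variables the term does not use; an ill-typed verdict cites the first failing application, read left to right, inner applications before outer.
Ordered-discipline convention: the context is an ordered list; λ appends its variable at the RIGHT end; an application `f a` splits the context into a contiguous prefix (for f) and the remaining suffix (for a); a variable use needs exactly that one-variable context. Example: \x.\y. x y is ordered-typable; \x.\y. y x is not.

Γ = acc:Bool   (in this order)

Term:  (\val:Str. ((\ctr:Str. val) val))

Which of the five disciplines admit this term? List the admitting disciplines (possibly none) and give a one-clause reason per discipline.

admitted by: unrestricted
use counts: acc: 0; val (bound): 2; ctr (bound): 0
use order (left to right): val, val
typing: well-typed — term : Str → Str
ordered ✗ (val ×2 used more than once (contraction); acc, ctr never used (weakening))
linear ✗ (val ×2 used more than once (contraction); acc, ctr never used (weakening))
affine ✗ (val ×2 used more than once (contraction))
relevant ✗ (acc, ctr never used (weakening))
unrestricted ✓ (well-typed at Str → Str; no restrictions here)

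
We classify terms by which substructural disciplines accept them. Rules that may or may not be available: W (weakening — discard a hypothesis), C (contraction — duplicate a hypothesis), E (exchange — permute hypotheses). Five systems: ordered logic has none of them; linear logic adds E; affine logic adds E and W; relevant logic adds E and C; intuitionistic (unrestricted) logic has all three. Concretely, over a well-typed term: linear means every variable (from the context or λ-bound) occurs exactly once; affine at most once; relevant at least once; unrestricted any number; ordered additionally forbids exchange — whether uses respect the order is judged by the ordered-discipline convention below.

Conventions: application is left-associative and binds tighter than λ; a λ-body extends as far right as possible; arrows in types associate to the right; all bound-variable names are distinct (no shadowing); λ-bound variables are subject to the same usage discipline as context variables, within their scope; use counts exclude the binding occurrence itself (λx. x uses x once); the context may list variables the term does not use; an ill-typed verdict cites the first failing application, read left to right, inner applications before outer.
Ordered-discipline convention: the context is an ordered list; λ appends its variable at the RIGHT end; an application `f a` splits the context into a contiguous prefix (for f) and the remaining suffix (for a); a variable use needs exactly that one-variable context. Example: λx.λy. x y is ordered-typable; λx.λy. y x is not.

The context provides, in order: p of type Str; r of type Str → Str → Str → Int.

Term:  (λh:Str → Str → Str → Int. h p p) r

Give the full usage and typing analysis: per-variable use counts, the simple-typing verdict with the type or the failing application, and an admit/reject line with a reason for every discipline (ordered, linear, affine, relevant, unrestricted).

variable uses: p: 2×; r: 1×; h (λ-bound): 1×
order of uses: h, p, p, r
typing: well-typed at Str → Int
ordered ✗ (repeated use of p ×2)
linear ✗ (repeated use of p ×2)
affine ✗ (repeated use of p ×2)
relevant ✓ (at least one use each (p, r, h))
unrestricted ✓ (typability at Str → Int is all that's needed)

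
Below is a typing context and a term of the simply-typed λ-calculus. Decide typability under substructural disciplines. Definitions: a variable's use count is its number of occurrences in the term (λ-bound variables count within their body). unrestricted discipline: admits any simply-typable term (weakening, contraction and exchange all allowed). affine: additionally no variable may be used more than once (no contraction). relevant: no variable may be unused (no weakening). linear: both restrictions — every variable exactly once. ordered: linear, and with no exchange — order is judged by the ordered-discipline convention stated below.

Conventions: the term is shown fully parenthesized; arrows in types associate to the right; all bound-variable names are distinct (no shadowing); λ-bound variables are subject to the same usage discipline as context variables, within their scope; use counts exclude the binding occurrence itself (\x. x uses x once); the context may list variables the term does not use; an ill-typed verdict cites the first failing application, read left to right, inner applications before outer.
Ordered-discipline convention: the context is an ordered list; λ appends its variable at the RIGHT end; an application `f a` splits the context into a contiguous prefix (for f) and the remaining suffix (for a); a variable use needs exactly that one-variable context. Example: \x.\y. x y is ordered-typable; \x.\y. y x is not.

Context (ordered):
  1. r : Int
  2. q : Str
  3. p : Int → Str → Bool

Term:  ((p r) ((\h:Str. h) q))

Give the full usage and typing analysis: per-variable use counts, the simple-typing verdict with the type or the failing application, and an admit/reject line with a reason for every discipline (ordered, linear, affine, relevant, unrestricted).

counts: r: 1; q: 1; p: 1; h (bound): 1
order of uses: p, r, h, q
typing: ✓ — Bool
ordered ✗ (no ordered split (uses run p, r, h, q))
linear ✓ (each of r, q, p, h used exactly once)
affine ✓ (no duplicate uses among r, q, p, h)
relevant ✓ (none of r, q, p, h goes unused)
unrestricted ✓ (typability at Bool is all that's needed)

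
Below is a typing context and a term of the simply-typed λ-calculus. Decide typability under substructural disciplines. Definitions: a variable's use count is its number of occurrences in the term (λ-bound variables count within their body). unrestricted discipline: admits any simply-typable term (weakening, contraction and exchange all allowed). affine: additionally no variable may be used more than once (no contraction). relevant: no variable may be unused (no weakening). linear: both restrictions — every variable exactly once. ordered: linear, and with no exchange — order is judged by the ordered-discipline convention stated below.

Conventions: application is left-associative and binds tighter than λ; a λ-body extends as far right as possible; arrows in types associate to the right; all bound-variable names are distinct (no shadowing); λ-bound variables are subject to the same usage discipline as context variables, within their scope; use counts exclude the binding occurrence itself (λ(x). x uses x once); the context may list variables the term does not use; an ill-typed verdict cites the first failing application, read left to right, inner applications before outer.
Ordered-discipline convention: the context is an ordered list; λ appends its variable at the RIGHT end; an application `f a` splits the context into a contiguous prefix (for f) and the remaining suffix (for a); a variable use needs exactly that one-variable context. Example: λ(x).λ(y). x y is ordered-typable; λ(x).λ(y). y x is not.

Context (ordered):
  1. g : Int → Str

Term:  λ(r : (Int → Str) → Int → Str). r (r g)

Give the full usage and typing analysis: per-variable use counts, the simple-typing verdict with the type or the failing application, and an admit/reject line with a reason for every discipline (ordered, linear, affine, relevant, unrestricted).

use counts: g=1; r (bound)=2
uses in reading order: r, r, g
typing: the term checks, with type ((Int → Str) → Int → Str) → Int → Str
ordered: ✗ — r ×2 used more than once (contraction)
linear: ✗ — r ×2 used more than once (contraction)
affine: ✗ — r ×2 used more than once (contraction)
relevant: ✓ — at least one use each (g, r)
unrestricted: ✓ — simply typable at ((Int → Str) → Int → Str) → Int → Str; W, C, E all held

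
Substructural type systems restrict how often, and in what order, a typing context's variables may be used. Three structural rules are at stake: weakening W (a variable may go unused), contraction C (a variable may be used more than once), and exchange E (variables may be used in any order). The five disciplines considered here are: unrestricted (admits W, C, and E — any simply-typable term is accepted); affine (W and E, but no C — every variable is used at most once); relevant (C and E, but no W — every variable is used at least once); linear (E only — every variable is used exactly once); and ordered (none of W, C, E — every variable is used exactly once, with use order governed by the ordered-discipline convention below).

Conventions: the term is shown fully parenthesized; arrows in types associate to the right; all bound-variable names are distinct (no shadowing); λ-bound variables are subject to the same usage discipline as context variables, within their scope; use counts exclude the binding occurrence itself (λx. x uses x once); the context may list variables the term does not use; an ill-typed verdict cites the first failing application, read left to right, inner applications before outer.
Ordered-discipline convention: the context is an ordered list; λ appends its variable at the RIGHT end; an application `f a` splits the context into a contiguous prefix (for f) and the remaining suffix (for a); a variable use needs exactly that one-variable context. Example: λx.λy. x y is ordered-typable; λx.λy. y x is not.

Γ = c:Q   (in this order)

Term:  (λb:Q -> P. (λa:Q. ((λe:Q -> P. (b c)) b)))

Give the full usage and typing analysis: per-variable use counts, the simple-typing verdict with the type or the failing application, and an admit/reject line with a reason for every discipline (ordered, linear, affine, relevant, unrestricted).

use counts: c: 1, b (λ-bound): 2, a (λ-bound): 0, e (λ-bound): 0
use order (left to right): b, c, b
typing: well-typed — term : (Q -> P) -> Q -> P
ordered: ✗, b ×2 used more than once (contraction); a, e left unused
linear: ✗, b ×2 used more than once (contraction); a, e left unused
affine: ✗, b ×2 used more than once (contraction)
relevant: ✗, a, e left unused
unrestricted: ✓, type-checks ((Q -> P) -> Q -> P) and nothing is barred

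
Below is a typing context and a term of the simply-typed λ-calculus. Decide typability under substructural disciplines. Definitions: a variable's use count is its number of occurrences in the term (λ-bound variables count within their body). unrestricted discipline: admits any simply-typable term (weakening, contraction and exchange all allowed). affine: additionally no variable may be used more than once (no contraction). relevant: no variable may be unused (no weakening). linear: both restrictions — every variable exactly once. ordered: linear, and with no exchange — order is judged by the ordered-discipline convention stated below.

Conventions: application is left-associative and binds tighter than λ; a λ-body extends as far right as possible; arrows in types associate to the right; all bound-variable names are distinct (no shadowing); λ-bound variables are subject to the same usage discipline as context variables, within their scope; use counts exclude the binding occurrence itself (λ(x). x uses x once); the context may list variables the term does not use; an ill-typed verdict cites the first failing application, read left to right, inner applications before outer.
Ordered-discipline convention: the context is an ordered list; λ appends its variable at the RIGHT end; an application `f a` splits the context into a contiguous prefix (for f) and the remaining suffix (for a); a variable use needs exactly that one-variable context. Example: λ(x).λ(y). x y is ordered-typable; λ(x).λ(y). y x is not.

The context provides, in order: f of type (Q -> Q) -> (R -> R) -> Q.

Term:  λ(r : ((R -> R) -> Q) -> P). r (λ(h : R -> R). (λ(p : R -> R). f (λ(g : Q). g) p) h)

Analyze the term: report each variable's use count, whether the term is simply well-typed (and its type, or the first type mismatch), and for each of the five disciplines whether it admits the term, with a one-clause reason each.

counts: f ×1, r (bound) ×1, h (bound) ×1, p (bound) ×1, g (bound) ×1
uses in reading order: r, f, g, p, h
typing: ✓ — (((R -> R) -> Q) -> P) -> P
ordered: ✗ — no contiguous prefix/suffix split fits r, f, g, p, h
linear: ✓ — each of f, r, h, p, g used exactly once
affine: ✓ — f, r, h, p, g: no repeats, contraction unneeded
relevant: ✓ — at least one use each (f, r, h, p, g)
unrestricted: ✓ — typability at (((R -> R) -> Q) -> P) -> P is all that's needed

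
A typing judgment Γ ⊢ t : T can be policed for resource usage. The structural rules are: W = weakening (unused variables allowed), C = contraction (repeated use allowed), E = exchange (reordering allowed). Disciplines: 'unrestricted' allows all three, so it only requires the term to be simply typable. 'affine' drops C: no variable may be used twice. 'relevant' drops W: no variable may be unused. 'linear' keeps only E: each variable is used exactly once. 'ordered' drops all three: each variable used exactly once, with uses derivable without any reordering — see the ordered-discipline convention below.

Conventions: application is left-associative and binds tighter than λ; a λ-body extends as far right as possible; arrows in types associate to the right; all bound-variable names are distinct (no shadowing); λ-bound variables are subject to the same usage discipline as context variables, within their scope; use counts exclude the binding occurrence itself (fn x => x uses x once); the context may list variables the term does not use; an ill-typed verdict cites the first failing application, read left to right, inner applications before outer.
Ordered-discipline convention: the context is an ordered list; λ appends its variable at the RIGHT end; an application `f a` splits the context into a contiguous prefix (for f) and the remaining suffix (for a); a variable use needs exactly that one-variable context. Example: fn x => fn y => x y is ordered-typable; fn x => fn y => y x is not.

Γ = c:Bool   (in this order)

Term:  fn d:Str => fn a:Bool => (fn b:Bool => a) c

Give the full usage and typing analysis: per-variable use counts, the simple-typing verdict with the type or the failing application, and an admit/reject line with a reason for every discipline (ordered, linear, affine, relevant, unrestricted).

use counts: c ×1; d [bound] ×0; a [bound] ×1; b [bound] ×0
left-to-right use order: a, c
typing: ✓ — Str → Bool → Bool
ordered: ✗ — d, b left unused
linear: ✗ — d, b left unused
affine: ✓ — c, d, a, b: no repeats, contraction unneeded
relevant: ✗ — d, b left unused
unrestricted: ✓ — typability at Str → Bool → Bool is all that's needed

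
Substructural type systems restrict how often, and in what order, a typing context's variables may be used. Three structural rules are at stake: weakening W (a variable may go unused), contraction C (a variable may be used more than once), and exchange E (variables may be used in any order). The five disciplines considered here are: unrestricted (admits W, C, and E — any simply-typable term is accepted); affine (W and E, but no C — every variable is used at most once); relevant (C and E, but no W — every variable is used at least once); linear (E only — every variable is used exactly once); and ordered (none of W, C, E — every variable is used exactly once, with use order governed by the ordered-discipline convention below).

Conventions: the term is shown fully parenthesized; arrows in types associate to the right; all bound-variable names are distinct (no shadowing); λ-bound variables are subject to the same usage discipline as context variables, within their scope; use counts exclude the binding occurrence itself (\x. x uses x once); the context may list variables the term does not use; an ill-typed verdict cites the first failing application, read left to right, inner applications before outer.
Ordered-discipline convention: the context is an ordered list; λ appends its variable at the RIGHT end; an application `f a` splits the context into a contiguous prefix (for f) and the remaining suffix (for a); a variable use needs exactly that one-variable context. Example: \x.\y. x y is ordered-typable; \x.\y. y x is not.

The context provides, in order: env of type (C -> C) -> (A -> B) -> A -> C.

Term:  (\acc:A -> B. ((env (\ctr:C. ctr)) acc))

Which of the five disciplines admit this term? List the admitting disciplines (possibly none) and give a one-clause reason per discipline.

admitted by: ordered, linear, affine, relevant, unrestricted
counts: env ×1; acc (bound) ×1; ctr (bound) ×1
use order (left to right): env, ctr, acc
typing: the term checks, with type (A -> B) -> A -> C
ordered: ✓ — env, acc, ctr: once each, no exchange needed
linear: ✓ — exactly-once usage across env, acc, ctr
affine: ✓ — no duplicate uses among env, acc, ctr
relevant: ✓ — none of env, acc, ctr goes unused
unrestricted: ✓ — well-typed at (A -> B) -> A -> C; no restrictions here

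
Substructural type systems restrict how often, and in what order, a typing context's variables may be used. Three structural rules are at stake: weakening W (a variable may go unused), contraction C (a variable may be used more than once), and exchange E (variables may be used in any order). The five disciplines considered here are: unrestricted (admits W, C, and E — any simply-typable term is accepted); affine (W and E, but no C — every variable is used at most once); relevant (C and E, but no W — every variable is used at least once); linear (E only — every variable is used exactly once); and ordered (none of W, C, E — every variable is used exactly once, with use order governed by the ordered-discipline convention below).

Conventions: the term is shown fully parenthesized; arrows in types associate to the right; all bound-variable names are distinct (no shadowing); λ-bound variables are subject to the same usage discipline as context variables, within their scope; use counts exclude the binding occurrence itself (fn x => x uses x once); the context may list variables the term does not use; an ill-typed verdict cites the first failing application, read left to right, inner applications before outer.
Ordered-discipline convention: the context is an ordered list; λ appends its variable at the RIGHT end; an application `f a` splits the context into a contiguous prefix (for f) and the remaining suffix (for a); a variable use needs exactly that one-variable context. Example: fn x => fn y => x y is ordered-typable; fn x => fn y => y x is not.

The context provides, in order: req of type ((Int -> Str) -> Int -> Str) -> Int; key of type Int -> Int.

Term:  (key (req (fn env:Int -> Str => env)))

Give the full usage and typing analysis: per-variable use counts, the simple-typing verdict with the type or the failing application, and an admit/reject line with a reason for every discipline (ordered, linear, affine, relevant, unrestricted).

counts: req: 1×; key: 1×; env (λ-bound): 1×
uses in reading order: key, req, env
typing: the term checks, with type Int
ordered: ✗, needs exchange: uses follow key, req, env
linear: ✓, each of req, key, env used exactly once
affine: ✓, no duplicate uses among req, key, env
relevant: ✓, at least one use each (req, key, env)
unrestricted: ✓, typability at Int is all that's needed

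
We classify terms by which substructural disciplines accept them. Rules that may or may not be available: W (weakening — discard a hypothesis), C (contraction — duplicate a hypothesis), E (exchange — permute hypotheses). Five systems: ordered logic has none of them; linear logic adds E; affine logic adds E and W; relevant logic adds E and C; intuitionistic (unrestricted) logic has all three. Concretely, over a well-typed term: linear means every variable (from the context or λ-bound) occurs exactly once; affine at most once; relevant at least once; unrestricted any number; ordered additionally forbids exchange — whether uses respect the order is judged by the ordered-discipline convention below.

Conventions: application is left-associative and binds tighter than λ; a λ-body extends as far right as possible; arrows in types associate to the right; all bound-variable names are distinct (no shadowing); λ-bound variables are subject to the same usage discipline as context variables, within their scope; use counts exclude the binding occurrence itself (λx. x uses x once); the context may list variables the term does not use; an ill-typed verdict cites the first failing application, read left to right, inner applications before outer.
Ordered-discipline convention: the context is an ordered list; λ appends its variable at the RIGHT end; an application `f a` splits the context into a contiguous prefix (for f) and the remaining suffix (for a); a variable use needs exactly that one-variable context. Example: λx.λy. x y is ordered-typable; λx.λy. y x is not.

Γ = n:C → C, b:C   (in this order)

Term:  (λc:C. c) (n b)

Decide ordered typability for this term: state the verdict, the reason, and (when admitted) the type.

yes — n, b, c: once each, no exchange needed; term : C
variable uses: n: 1×; b: 1×; c (λ-bound): 1×
left-to-right use order: c, n, b
typing: well-typed at C
per-discipline verdicts: ordered ✓; linear ✓; affine ✓; relevant ✓; unrestricted ✓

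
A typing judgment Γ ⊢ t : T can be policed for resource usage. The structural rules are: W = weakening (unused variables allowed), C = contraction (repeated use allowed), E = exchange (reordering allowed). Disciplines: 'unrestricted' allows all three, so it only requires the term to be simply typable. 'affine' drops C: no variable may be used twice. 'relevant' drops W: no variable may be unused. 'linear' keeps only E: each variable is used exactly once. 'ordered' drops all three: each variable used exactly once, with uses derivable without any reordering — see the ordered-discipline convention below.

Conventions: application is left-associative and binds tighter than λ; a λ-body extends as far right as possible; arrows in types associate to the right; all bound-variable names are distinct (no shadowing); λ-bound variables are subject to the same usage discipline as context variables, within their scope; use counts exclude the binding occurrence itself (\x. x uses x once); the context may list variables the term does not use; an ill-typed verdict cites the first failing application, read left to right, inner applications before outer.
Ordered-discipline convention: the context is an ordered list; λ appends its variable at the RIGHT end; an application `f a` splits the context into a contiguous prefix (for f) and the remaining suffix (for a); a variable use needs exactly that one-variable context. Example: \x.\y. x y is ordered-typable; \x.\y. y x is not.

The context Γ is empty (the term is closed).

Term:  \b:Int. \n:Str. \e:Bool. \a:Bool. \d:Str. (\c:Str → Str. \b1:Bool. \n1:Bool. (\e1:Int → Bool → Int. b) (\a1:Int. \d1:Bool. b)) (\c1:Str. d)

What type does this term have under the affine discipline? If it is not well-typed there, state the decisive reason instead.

not well-typed under affine — uses contraction: b ×2
usage: b (bound)=2, n (bound)=0, e (bound)=0, a (bound)=0, d (bound)=1, c (bound)=0, b1 (bound)=0, n1 (bound)=0, e1 (bound)=0, a1 (bound)=0, d1 (bound)=0, c1 (bound)=0
uses in reading order: b, b, d
typing: ✓ — Int → Str → Bool → Bool → Str → Bool → Bool → Int
all disciplines: ordered ✗ · linear ✗ · affine ✗ · relevant ✗ · unrestricted ✓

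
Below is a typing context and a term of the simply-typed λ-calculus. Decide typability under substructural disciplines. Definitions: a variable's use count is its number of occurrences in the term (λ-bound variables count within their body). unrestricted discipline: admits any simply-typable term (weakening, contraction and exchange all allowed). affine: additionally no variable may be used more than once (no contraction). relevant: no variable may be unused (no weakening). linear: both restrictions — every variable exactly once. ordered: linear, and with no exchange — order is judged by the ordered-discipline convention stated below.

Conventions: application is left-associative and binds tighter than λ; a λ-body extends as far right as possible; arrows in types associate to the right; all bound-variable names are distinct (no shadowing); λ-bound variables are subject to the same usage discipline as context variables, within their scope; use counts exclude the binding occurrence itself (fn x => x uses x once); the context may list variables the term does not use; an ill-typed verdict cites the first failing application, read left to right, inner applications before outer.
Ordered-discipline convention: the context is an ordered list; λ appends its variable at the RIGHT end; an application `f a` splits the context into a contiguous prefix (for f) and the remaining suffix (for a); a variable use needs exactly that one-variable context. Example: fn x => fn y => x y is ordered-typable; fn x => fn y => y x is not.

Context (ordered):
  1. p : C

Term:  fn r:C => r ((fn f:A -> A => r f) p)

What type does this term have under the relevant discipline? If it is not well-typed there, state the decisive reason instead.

not well-typed under relevant — a type mismatch blocks all five
variable uses: p=1; r (bound)=2; f (bound)=1
order of uses: r, r, f, p
typing: ill-typed: non-function type C applied to an argument
all disciplines: ordered ✗ | linear ✗ | affine ✗ | relevant ✗ | unrestricted ✗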